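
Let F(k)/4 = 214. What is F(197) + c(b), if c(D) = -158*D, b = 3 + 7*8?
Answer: -8466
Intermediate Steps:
F(k) = 856 (F(k) = 4*214 = 856)
b = 59 (b = 3 + 56 = 59)
F(197) + c(b) = 856 - 158*59 = 856 - 9322 = -8466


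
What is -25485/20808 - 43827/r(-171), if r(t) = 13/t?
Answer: 51981165877/90168 ≈ 5.7649e+5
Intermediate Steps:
-25485/20808 - 43827/r(-171) = -25485/20808 - 43827/(13/(-171)) = -25485*1/20808 - 43827/(13*(-1/171)) = -8495/6936 - 43827/(-13/171) = -8495/6936 - 43827*(-171/13) = -8495/6936 + 7494417/13 = 51981165877/90168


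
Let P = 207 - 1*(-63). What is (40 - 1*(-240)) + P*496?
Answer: 134200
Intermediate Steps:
P = 270 (P = 207 + 63 = 270)
(40 - 1*(-240)) + P*496 = (40 - 1*(-240)) + 270*496 = (40 + 240) + 133920 = 280 + 133920 = 134200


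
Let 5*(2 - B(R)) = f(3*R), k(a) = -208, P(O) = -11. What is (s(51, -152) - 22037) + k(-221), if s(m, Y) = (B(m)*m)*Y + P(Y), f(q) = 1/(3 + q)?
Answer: -2453754/65 ≈ -37750.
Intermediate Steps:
B(R) = 2 - 1/(5*(3 + 3*R))
s(m, Y) = -11 + Y*m*(29 + 30*m)/(15*(1 + m)) (s(m, Y) = (((29 + 30*m)/(15*(1 + m)))*m)*Y - 11 = (m*(29 + 30*m)/(15*(1 + m)))*Y - 11 = Y*m*(29 + 30*m)/(15*(1 + m)) - 11 = -11 + Y*m*(29 + 30*m)/(15*(1 + m)))
(s(51, -152) - 22037) + k(-221) = ((-165 - 165*51 - 152*51*(29 + 30*51))/(15*(1 + 51)) - 22037) - 208 = ((1/15)*(-165 - 8415 - 152*51*(29 + 1530))/52 - 22037) - 208 = ((1/15)*(1/52)*(-165 - 8415 - 152*51*1559) - 22037) - 208 = ((1/15)*(1/52)*(-165 - 8415 - 12085368) - 22037) - 208 = ((1/15)*(1/52)*(-12093948) - 22037) - 208 = (-1007829/65 - 22037) - 208 = -2440234/65 - 208 = -2453754/65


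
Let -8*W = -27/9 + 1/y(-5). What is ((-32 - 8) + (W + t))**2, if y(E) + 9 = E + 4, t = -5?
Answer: 12737761/6400 ≈ 1990.3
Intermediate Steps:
y(E) = -5 + E (y(E) = -9 + (E + 4) = -9 + (4 + E) = -5 + E)
W = 31/80 (W = -(-27/9 + 1/(-5 - 5))/8 = -(-27*1/9 + 1/(-10))/8 = -(-3 + 1*(-1/10))/8 = -(-3 - 1/10)/8 = -1/8*(-31/10) = 31/80 ≈ 0.38750)
((-32 - 8) + (W + t))**2 = ((-32 - 8) + (31/80 - 5))**2 = (-40 - 369/80)**2 = (-3569/80)**2 = 12737761/6400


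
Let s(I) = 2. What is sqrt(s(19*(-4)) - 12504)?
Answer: I*sqrt(12502) ≈ 111.81*I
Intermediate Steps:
sqrt(s(19*(-4)) - 12504) = sqrt(2 - 12504) = sqrt(-12502) = I*sqrt(12502)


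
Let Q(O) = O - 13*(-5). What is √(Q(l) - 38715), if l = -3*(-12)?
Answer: I*√38614 ≈ 196.5*I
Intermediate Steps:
l = 36
Q(O) = 65 + O (Q(O) = O + 65 = 65 + O)
√(Q(l) - 38715) = √((65 + 36) - 38715) = √(101 - 38715) = √(-38614) = I*√38614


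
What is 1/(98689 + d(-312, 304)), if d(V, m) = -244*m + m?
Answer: 1/24817 ≈ 4.0295e-5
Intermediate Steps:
d(V, m) = -243*m
1/(98689 + d(-312, 304)) = 1/(98689 - 243*304) = 1/(98689 - 73872) = 1/24817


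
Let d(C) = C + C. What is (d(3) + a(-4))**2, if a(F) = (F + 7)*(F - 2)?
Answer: 144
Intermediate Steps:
d(C) = 2*C
a(F) = (-2 + F)*(7 + F) (a(F) = (7 + F)*(-2 + F) = (-2 + F)*(7 + F))
(d(3) + a(-4))**2 = (2*3 + (-14 + (-4)**2 + 5*(-4)))**2 = (6 + (-14 + 16 - 20))**2 = (6 - 18)**2 = (-12)**2 = 144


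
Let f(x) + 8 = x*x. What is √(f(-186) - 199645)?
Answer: I*√165057 ≈ 406.27*I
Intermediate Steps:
f(x) = -8 + x² (f(x) = -8 + x*x = -8 + x²)
√(f(-186) - 199645) = √((-8 + (-186)²) - 199645) = √((-8 + 34596) - 199645) = √(34588 - 199645) = √(-165057) = I*√165057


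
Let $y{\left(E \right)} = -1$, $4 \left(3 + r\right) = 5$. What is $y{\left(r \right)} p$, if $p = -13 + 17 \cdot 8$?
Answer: $-123$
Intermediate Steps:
$r = - \frac{7}{4}$ ($r = -3 + \frac{1}{4} \cdot 5 = -3 + \frac{5}{4} = - \frac{7}{4} \approx -1.75$)
$p = 123$ ($p = -13 + 136 = 123$)
$y{\left(r \right)} p = \left(-1\right) 123 = -123$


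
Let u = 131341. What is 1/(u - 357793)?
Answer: -1/226452 ≈ -4.4159e-6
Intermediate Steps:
1/(u - 357793) = 1/(131341 - 357793) = 1/(-226452) = -1/226452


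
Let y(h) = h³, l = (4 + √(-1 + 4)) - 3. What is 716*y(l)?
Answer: 7160 + 4296*√3 ≈ 14601.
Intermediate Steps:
l = 1 + √3 (l = (4 + √3) - 3 = 1 + √3 ≈ 2.7321)
716*y(l) = 716*(1 + √3)³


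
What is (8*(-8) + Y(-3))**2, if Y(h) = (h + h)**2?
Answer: 784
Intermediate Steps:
Y(h) = 4*h**2 (Y(h) = (2*h)**2 = 4*h**2)
(8*(-8) + Y(-3))**2 = (8*(-8) + 4*(-3)**2)**2 = (-64 + 4*9)**2 = (-64 + 36)**2 = (-28)**2 = 784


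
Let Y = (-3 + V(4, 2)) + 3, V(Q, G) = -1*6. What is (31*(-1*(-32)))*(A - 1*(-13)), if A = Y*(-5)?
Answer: 42656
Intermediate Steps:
V(Q, G) = -6
Y = -6 (Y = (-3 - 6) + 3 = -9 + 3 = -6)
A = 30 (A = -6*(-5) = 30)
(31*(-1*(-32)))*(A - 1*(-13)) = (31*(-1*(-32)))*(30 - 1*(-13)) = (31*32)*(30 + 13) = 992*43 = 42656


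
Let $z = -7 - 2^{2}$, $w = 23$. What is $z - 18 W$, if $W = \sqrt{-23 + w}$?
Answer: $-11$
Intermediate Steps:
$W = 0$ ($W = \sqrt{-23 + 23} = \sqrt{0} = 0$)
$z = -11$ ($z = -7 - 4 = -11$)
$z - 18 W = -11 - 0 = -11 + 0 = -11$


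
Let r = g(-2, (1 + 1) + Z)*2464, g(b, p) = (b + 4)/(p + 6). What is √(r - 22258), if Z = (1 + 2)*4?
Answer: I*√550290/5 ≈ 148.36*I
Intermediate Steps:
Z = 12 (Z = 3*4 = 12)
g(b, p) = (4 + b)/(6 + p)
r = 1232/5 (r = ((4 - 2)/(6 + ((1 + 1) + 12)))*2464 = (2/(6 + (2 + 12)))*2464 = (2/(6 + 14))*2464 = (2/20)*2464 = ((1/20)*2)*2464 = (⅒)*2464 = 1232/5 ≈ 246.40)
√(r - 22258) = √(1232/5 - 22258) = √(-110058/5) = I*√550290/5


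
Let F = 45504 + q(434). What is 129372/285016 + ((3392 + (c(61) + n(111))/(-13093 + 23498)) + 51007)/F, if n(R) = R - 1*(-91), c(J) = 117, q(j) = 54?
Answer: 27831454884863/16888302080730 ≈ 1.6480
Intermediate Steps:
n(R) = 91 + R (n(R) = R + 91 = 91 + R)
F = 45558 (F = 45504 + 54 = 45558)
129372/285016 + ((3392 + (c(61) + n(111))/(-13093 + 23498)) + 51007)/F = 129372/285016 + ((3392 + (117 + (91 + 111))/(-13093 + 23498)) + 51007)/45558 = 129372*(1/285016) + ((3392 + (117 + 202)/10405) + 51007)*(1/45558) = 32343/71254 + ((3392 + 319*(1/10405)) + 51007)*(1/45558) = 32343/71254 + ((3392 + 319/10405) + 51007)*(1/45558) = 32343/71254 + (35294079/10405 + 51007)*(1/45558) = 32343/71254 + (566021914/10405)*(1/45558) = 32343/71254 + 283010957/237015495 = 27831454884863/16888302080730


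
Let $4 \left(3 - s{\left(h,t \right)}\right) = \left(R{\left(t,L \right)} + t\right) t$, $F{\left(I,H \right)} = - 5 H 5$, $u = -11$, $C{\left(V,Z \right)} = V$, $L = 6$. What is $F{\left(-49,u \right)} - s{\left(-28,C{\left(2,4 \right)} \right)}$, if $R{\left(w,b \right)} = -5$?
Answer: $\frac{541}{2} \approx 270.5$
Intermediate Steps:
$F{\left(I,H \right)} = - 25 H$
$s{\left(h,t \right)} = 3 - \frac{t \left(-5 + t\right)}{4}$ ($s{\left(h,t \right)} = 3 - \frac{\left(-5 + t\right) t}{4} = 3 - \frac{t \left(-5 + t\right)}{4}$)
$F{\left(-49,u \right)} - s{\left(-28,C{\left(2,4 \right)} \right)} = \left(-25\right) \left(-11\right) - \left(3 - \frac{2^{2}}{4} + \frac{5}{4} \cdot 2\right) = 275 - \left(3 - 1 + \frac{5}{2}\right) = 275 - \frac{9}{2} = \frac{541}{2}$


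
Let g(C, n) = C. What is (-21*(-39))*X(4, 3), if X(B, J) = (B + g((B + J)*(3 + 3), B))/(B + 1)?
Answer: 37674/5 ≈ 7534.8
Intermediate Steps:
X(B, J) = (6*J + 7*B)/(1 + B) (X(B, J) = (B + (B + J)*(3 + 3))/(B + 1) = (B + (B + J)*6)/(1 + B) = (B + (6*B + 6*J))/(1 + B) = (6*J + 7*B)/(1 + B))
(-21*(-39))*X(4, 3) = (-21*(-39))*((6*3 + 7*4)/(1 + 4)) = 819*((18 + 28)/5) = 819*((⅕)*46) = 819*(46/5) = 37674/5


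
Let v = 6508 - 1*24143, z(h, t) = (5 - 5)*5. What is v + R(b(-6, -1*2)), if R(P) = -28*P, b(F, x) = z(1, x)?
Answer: -17635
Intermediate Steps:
z(h, t) = 0 (z(h, t) = 0*5 = 0)
b(F, x) = 0
v = -17635 (v = 6508 - 24143 = -17635)
v + R(b(-6, -1*2)) = -17635 - 28*0 = -17635 + 0 = -17635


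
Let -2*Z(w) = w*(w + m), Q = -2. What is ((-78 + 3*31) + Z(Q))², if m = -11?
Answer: 4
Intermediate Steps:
Z(w) = -w*(-11 + w)/2 (Z(w) = -w*(w - 11)/2 = -w*(-11 + w)/2)
((-78 + 3*31) + Z(Q))² = ((-78 + 3*31) + (½)*(-2)*(11 - 1*(-2)))² = ((-78 + 93) + (½)*(-2)*(11 + 2))² = (15 + (½)*(-2)*13)² = (15 - 13)² = 2² = 4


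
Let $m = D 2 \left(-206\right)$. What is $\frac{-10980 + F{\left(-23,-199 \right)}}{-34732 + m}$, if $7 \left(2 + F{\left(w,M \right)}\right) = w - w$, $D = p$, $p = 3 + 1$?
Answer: $\frac{323}{1070} \approx 0.30187$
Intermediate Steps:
$p = 4$
$D = 4$
$m = -1648$ ($m = 4 \cdot 2 \left(-206\right) = 8 \left(-206\right) = -1648$)
$F{\left(w,M \right)} = -2$ ($F{\left(w,M \right)} = -2 + \frac{w - w}{7} = -2 + \frac{1}{7} \cdot 0 = -2 + 0 = -2$)
$\frac{-10980 + F{\left(-23,-199 \right)}}{-34732 + m} = \frac{-10980 - 2}{-34732 - 1648} = - \frac{10982}{-36380} = \left(-10982\right) \left(- \frac{1}{36380}\right) = \frac{323}{1070}$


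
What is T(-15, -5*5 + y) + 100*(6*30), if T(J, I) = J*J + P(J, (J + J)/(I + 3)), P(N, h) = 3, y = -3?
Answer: 18228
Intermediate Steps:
T(J, I) = 3 + J**2 (T(J, I) = J*J + 3 = J**2 + 3 = 3 + J**2)
T(-15, -5*5 + y) + 100*(6*30) = (3 + (-15)**2) + 100*(6*30) = (3 + 225) + 100*180 = 228 + 18000 = 18228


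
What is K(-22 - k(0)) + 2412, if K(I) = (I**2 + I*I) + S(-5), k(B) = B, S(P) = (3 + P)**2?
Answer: 3384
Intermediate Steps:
K(I) = 4 + 2*I**2 (K(I) = (I**2 + I*I) + (3 - 5)**2 = (I**2 + I**2) + (-2)**2 = 2*I**2 + 4 = 4 + 2*I**2)
K(-22 - k(0)) + 2412 = (4 + 2*(-22 - 1*0)**2) + 2412 = (4 + 2*(-22 + 0)**2) + 2412 = (4 + 2*(-22)**2) + 2412 = (4 + 2*484) + 2412 = (4 + 968) + 2412 = 972 + 2412 = 3384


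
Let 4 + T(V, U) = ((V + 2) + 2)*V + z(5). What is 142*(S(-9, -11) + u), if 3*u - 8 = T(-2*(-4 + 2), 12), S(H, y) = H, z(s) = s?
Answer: 1988/3 ≈ 662.67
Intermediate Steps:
T(V, U) = 1 + V*(4 + V) (T(V, U) = -4 + (((V + 2) + 2)*V + 5) = -4 + (((2 + V) + 2)*V + 5) = -4 + ((4 + V)*V + 5) = -4 + (V*(4 + V) + 5) = -4 + (5 + V*(4 + V)) = 1 + V*(4 + V))
u = 41/3 (u = 8/3 + (1 + (-2*(-4 + 2))² + 4*(-2*(-4 + 2)))/3 = 8/3 + (1 + (-2*(-2))² + 4*(-2*(-2)))/3 = 8/3 + (1 + 4² + 4*4)/3 = 8/3 + (1 + 16 + 16)/3 = 8/3 + (⅓)*33 = 8/3 + 11 = 41/3 ≈ 13.667)
142*(S(-9, -11) + u) = 142*(-9 + 41/3) = 142*(14/3) = 1988/3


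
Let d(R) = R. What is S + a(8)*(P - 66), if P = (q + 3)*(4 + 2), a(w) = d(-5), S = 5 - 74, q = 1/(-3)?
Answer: 181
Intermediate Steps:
q = -1/3 ≈ -0.33333
S = -69
a(w) = -5
P = 16 (P = (-1/3 + 3)*(4 + 2) = (8/3)*6 = 16)
S + a(8)*(P - 66) = -69 - 5*(16 - 66) = -69 - 5*(-50) = -69 + 250 = 181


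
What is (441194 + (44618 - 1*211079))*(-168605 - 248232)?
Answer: -114518879521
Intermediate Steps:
(441194 + (44618 - 1*211079))*(-168605 - 248232) = (441194 + (44618 - 211079))*(-416837) = (441194 - 166461)*(-416837) = 274733*(-416837) = -114518879521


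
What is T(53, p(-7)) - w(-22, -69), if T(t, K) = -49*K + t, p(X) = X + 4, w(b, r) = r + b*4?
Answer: 357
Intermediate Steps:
w(b, r) = r + 4*b
p(X) = 4 + X
T(t, K) = t - 49*K
T(53, p(-7)) - w(-22, -69) = (53 - 49*(4 - 7)) - (-69 + 4*(-22)) = (53 - 49*(-3)) - (-69 - 88) = (53 + 147) - 1*(-157) = 200 + 157 = 357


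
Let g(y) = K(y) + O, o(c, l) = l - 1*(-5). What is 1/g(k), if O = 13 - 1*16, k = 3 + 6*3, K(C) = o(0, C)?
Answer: 1/23 ≈ 0.043478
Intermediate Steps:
o(c, l) = 5 + l (o(c, l) = l + 5 = 5 + l)
K(C) = 5 + C
k = 21 (k = 3 + 18 = 21)
O = -3 (O = 13 - 16 = -3)
g(y) = 2 + y (g(y) = (5 + y) - 3 = 2 + y)
1/g(k) = 1/(2 + 21) = 1/23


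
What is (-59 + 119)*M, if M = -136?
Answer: -8160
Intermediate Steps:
(-59 + 119)*M = (-59 + 119)*(-136) = 60*(-136) = -8160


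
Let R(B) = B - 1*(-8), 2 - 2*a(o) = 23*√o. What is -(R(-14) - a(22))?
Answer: 7 - 23*√22/2 ≈ -46.940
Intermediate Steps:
a(o) = 1 - 23*√o/2
R(B) = 8 + B (R(B) = B + 8 = 8 + B)
-(R(-14) - a(22)) = -((8 - 14) - (1 - 23*√22/2)) = -(-6 + (-1 + 23*√22/2)) = -(-7 + 23*√22/2) = 7 - 23*√22/2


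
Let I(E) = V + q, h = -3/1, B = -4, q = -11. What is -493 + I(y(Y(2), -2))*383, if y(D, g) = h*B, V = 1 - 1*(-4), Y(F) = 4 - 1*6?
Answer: -2791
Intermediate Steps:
Y(F) = -2 (Y(F) = 4 - 6 = -2)
h = -3 (h = -3*1 = -3)
V = 5 (V = 1 + 4 = 5)
y(D, g) = 12 (y(D, g) = -3*(-4) = 12)
I(E) = -6 (I(E) = 5 - 11 = -6)
-493 + I(y(Y(2), -2))*383 = -493 - 6*383 = -493 - 2298 = -2791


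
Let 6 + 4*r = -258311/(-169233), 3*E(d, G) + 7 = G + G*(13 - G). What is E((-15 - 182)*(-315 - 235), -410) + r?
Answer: -39228289555/676932 ≈ -57950.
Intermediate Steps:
E(d, G) = -7/3 + G/3 + G*(13 - G)/3 (E(d, G) = -7/3 + (G + G*(13 - G))/3 = -7/3 + (G/3 + G*(13 - G)/3) = -7/3 + G/3 + G*(13 - G)/3)
r = -757087/676932 (r = -3/2 + (-258311/(-169233))/4 = -3/2 + (-258311*(-1/169233))/4 = -3/2 + (1/4)*(258311/169233) = -3/2 + 258311/676932 = -757087/676932 ≈ -1.1184)
E((-15 - 182)*(-315 - 235), -410) + r = (-7/3 - 1/3*(-410)**2 + (14/3)*(-410)) - 757087/676932 = (-7/3 - 1/3*168100 - 5740/3) - 757087/676932 = (-7/3 - 168100/3 - 5740/3) - 757087/676932 = -57949 - 757087/676932 = -39228289555/676932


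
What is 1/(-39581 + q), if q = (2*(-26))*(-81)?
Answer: -1/35369 ≈ -2.8273e-5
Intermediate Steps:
q = 4212 (q = -52*(-81) = 4212)
1/(-39581 + q) = 1/(-39581 + 4212) = 1/(-35369) = -1/35369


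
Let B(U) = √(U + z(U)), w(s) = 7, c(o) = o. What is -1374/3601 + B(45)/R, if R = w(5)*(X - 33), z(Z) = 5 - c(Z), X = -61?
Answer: -1374/3601 - √5/658 ≈ -0.38496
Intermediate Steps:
z(Z) = 5 - Z
B(U) = √5 (B(U) = √(U + (5 - U)) = √5)
R = -658 (R = 7*(-61 - 33) = 7*(-94) = -658)
-1374/3601 + B(45)/R = -1374/3601 + √5/(-658) = -1374*1/3601 + √5*(-1/658) = -1374/3601 - √5/658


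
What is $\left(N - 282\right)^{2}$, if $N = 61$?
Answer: $48841$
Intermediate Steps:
$\left(N - 282\right)^{2} = \left(61 - 282\right)^{2} = \left(-221\right)^{2} = 48841$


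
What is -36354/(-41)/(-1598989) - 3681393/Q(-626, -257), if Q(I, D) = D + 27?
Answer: 241346775017337/15078466270 ≈ 16006.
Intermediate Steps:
Q(I, D) = 27 + D
-36354/(-41)/(-1598989) - 3681393/Q(-626, -257) = -36354/(-41)/(-1598989) - 3681393/(27 - 257) = -36354*(-1/41)*(-1/1598989) - 3681393/(-230) = (36354/41)*(-1/1598989) - 3681393*(-1/230) = -36354/65558549 + 3681393/230 = 241346775017337/15078466270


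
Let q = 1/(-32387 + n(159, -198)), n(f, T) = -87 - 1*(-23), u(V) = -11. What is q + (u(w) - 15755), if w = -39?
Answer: -511622467/32451 ≈ -15766.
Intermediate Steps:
n(f, T) = -64 (n(f, T) = -87 + 23 = -64)
q = -1/32451 (q = 1/(-32387 - 64) = 1/(-32451) = -1/32451 ≈ -3.0816e-5)
q + (u(w) - 15755) = -1/32451 + (-11 - 15755) = -1/32451 - 15766 = -511622467/32451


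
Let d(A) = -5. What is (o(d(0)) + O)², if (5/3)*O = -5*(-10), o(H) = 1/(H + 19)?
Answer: 177241/196 ≈ 904.29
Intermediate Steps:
o(H) = 1/(19 + H)
O = 30 (O = 3*(-5*(-10))/5 = (⅗)*50 = 30)
(o(d(0)) + O)² = (1/(19 - 5) + 30)² = (1/14 + 30)² = (421/14)² = 177241/196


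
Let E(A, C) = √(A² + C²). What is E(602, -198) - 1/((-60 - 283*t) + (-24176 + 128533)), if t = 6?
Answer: -1/102599 + 2*√100402 ≈ 633.73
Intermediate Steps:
E(602, -198) - 1/((-60 - 283*t) + (-24176 + 128533)) = √(602² + (-198)²) - 1/((-60 - 283*6) + (-24176 + 128533)) = √(362404 + 39204) - 1/((-60 - 1698) + 104357) = √401608 - 1/(-1758 + 104357) = 2*√100402 - 1/102599 = -1/102599 + 2*√100402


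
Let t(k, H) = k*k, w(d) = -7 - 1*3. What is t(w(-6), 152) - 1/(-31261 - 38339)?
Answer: 6960001/69600 ≈ 100.00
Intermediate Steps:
w(d) = -10 (w(d) = -7 - 3 = -10)
t(k, H) = k²
t(w(-6), 152) - 1/(-31261 - 38339) = (-10)² - 1/(-31261 - 38339) = 100 - 1/(-69600) = 100 - 1*(-1/69600) = 100 + 1/69600 = 6960001/69600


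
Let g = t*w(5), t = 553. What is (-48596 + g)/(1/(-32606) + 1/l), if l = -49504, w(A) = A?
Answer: 103609347296/115 ≈ 9.0095e+8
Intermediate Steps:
g = 2765 (g = 553*5 = 2765)
(-48596 + g)/(1/(-32606) + 1/l) = (-48596 + 2765)/(1/(-32606) + 1/(-49504)) = -45831/(-1/32606 - 1/49504) = -45831/(-345/6782048) = -45831*(-6782048/345) = 103609347296/115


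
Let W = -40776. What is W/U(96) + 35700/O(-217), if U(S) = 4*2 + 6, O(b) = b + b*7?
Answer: -1272981/434 ≈ -2933.1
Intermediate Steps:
O(b) = 8*b (O(b) = b + 7*b = 8*b)
U(S) = 14 (U(S) = 8 + 6 = 14)
W/U(96) + 35700/O(-217) = -40776/14 + 35700/((8*(-217))) = -40776*1/14 + 35700/(-1736) = -20388/7 + 35700*(-1/1736) = -20388/7 - 1275/62 = -1272981/434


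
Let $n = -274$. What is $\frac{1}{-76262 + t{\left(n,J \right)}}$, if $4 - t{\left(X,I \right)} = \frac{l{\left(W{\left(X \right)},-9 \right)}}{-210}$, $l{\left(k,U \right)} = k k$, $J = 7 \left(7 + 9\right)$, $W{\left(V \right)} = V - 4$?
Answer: $- \frac{105}{7968448} \approx -1.3177 \cdot 10^{-5}$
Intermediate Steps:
$W{\left(V \right)} = -4 + V$
$J = 112$ ($J = 7 \cdot 16 = 112$)
$l{\left(k,U \right)} = k^{2}$
$t{\left(X,I \right)} = 4 + \frac{\left(-4 + X\right)^{2}}{210}$ ($t{\left(X,I \right)} = 4 - \frac{\left(-4 + X\right)^{2}}{-210} = 4 - \left(-4 + X\right)^{2} \left(- \frac{1}{210}\right) = 4 - - \frac{\left(-4 + X\right)^{2}}{210} = 4 + \frac{\left(-4 + X\right)^{2}}{210}$)
$\frac{1}{-76262 + t{\left(n,J \right)}} = \frac{1}{-76262 + \left(4 + \frac{\left(-4 - 274\right)^{2}}{210}\right)} = \frac{1}{-76262 + \left(4 + \frac{\left(-278\right)^{2}}{210}\right)} = \frac{1}{-76262 + \left(4 + \frac{1}{210} \cdot 77284\right)} = \frac{1}{-76262 + \left(4 + \frac{38642}{105}\right)} = \frac{1}{-76262 + \frac{39062}{105}} = \frac{1}{- \frac{7968448}{105}} = - \frac{105}{7968448}$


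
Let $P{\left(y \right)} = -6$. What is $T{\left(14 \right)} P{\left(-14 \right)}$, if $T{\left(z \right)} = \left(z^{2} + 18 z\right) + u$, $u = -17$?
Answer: $-2586$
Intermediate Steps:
$T{\left(z \right)} = -17 + z^{2} + 18 z$ ($T{\left(z \right)} = \left(z^{2} + 18 z\right) - 17 = -17 + z^{2} + 18 z$)
$T{\left(14 \right)} P{\left(-14 \right)} = \left(-17 + 14^{2} + 18 \cdot 14\right) \left(-6\right) = \left(-17 + 196 + 252\right) \left(-6\right) = 431 \left(-6\right) = -2586$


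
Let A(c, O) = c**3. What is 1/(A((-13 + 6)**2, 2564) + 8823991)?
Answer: 1/8941640 ≈ 1.1184e-7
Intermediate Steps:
1/(A((-13 + 6)**2, 2564) + 8823991) = 1/(((-13 + 6)**2)**3 + 8823991) = 1/(((-7)**2)**3 + 8823991) = 1/(49**3 + 8823991) = 1/(117649 + 8823991) = 1/8941640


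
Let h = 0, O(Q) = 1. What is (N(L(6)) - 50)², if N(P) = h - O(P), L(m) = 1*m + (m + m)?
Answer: 2601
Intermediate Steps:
L(m) = 3*m (L(m) = m + 2*m = 3*m)
N(P) = -1 (N(P) = 0 - 1*1 = 0 - 1 = -1)
(N(L(6)) - 50)² = (-1 - 50)² = (-51)² = 2601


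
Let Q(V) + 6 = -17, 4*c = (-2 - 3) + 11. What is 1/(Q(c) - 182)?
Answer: -1/205 ≈ -0.0048781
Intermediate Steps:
c = 3/2 (c = ((-2 - 3) + 11)/4 = (-5 + 11)/4 = (1/4)*6 = 3/2 ≈ 1.5000)
Q(V) = -23 (Q(V) = -6 - 17 = -23)
1/(Q(c) - 182) = 1/(-23 - 182) = 1/(-205) = -1/205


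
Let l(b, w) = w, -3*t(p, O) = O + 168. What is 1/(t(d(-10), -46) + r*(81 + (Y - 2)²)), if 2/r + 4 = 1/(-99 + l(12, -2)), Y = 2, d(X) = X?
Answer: -15/1216 ≈ -0.012336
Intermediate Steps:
t(p, O) = -56 - O/3 (t(p, O) = -(O + 168)/3 = -(168 + O)/3 = -56 - O/3)
r = -202/405 (r = 2/(-4 + 1/(-99 - 2)) = 2/(-4 + 1/(-101)) = 2/(-4 - 1/101) = 2/(-405/101) = 2*(-101/405) = -202/405 ≈ -0.49877)
1/(t(d(-10), -46) + r*(81 + (Y - 2)²)) = 1/((-56 - ⅓*(-46)) - 202*(81 + (2 - 2)²)/405) = 1/((-56 + 46/3) - 202*(81 + 0²)/405) = 1/(-122/3 - 202*(81 + 0)/405) = 1/(-122/3 - 202/405*81) = 1/(-122/3 - 202/5) = 1/(-1216/15) = -15/1216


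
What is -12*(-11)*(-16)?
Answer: -2112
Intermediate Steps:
-12*(-11)*(-16) = 132*(-16) = -2112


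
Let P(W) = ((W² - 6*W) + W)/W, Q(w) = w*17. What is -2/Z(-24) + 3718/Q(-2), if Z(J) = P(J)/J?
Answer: -54727/493 ≈ -111.01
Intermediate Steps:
Q(w) = 17*w
P(W) = (W² - 5*W)/W
Z(J) = (-5 + J)/J
-2/Z(-24) + 3718/Q(-2) = -2*(-24/(-5 - 24)) + 3718/((17*(-2))) = -2/((-1/24*(-29))) + 3718/(-34) = -2/29/24 + 3718*(-1/34) = -2*24/29 - 1859/17 = -48/29 - 1859/17 = -54727/493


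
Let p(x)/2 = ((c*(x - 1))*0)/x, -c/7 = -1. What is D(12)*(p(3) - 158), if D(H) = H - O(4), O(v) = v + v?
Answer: -632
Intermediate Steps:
c = 7 (c = -7*(-1) = 7)
O(v) = 2*v
p(x) = 0 (p(x) = 2*(((7*(x - 1))*0)/x) = 2*(((7*(-1 + x))*0)/x) = 2*(((-7 + 7*x)*0)/x) = 2*(0/x) = 2*0 = 0)
D(H) = -8 + H (D(H) = H - 2*4 = H - 1*8 = H - 8 = -8 + H)
D(12)*(p(3) - 158) = (-8 + 12)*(0 - 158) = 4*(-158) = -632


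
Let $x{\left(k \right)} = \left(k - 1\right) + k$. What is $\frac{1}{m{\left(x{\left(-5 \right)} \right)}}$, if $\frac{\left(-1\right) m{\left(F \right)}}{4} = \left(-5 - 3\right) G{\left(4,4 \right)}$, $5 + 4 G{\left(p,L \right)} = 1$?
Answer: $- \frac{1}{32} \approx -0.03125$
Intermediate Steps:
$G{\left(p,L \right)} = -1$ ($G{\left(p,L \right)} = - \frac{5}{4} + \frac{1}{4} \cdot 1 = - \frac{5}{4} + \frac{1}{4} = -1$)
$x{\left(k \right)} = -1 + 2 k$ ($x{\left(k \right)} = \left(-1 + k\right) + k = -1 + 2 k$)
$m{\left(F \right)} = -32$ ($m{\left(F \right)} = - 4 \left(-5 - 3\right) \left(-1\right) = - 4 \left(\left(-8\right) \left(-1\right)\right) = \left(-4\right) 8 = -32$)
$\frac{1}{m{\left(x{\left(-5 \right)} \right)}} = \frac{1}{-32} = - \frac{1}{32}$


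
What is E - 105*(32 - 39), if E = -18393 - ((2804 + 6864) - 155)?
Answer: -27171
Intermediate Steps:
E = -27906 (E = -18393 - (9668 - 155) = -18393 - 1*9513 = -18393 - 9513 = -27906)
E - 105*(32 - 39) = -27906 - 105*(32 - 39) = -27906 - 105*(-7) = -27906 - 1*(-735) = -27906 + 735 = -27171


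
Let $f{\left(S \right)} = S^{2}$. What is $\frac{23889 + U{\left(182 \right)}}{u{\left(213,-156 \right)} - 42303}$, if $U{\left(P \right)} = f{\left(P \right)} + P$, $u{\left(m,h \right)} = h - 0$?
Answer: $- \frac{19065}{14153} \approx -1.3471$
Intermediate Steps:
$u{\left(m,h \right)} = h$ ($u{\left(m,h \right)} = h + 0 = h$)
$U{\left(P \right)} = P + P^{2}$ ($U{\left(P \right)} = P^{2} + P = P + P^{2}$)
$\frac{23889 + U{\left(182 \right)}}{u{\left(213,-156 \right)} - 42303} = \frac{23889 + 182 \left(1 + 182\right)}{-156 - 42303} = \frac{23889 + 182 \cdot 183}{-42459} = \left(23889 + 33306\right) \left(- \frac{1}{42459}\right) = 57195 \left(- \frac{1}{42459}\right) = - \frac{19065}{14153}$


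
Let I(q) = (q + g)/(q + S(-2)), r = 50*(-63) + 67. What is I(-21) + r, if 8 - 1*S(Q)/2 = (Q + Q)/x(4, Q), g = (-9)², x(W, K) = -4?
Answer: -21641/7 ≈ -3091.6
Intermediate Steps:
r = -3083 (r = -3150 + 67 = -3083)
g = 81
S(Q) = 16 + Q (S(Q) = 16 - 2*(Q + Q)/(-4) = 16 - 2*2*Q*(-1)/4 = 16 - (-1)*Q = 16 + Q)
I(q) = (81 + q)/(14 + q) (I(q) = (q + 81)/(q + (16 - 2)) = (81 + q)/(q + 14) = (81 + q)/(14 + q))
I(-21) + r = (81 - 21)/(14 - 21) - 3083 = 60/(-7) - 3083 = -⅐*60 - 3083 = -60/7 - 3083 = -21641/7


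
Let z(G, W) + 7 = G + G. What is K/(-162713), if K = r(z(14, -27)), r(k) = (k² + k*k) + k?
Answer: -903/162713 ≈ -0.0055496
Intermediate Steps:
z(G, W) = -7 + 2*G (z(G, W) = -7 + (G + G) = -7 + 2*G)
r(k) = k + 2*k² (r(k) = (k² + k²) + k = 2*k² + k = k + 2*k²)
K = 903 (K = (-7 + 2*14)*(1 + 2*(-7 + 2*14)) = (-7 + 28)*(1 + 2*(-7 + 28)) = 21*(1 + 2*21) = 21*(1 + 42) = 21*43 = 903)
K/(-162713) = 903/(-162713) = 903*(-1/162713) = -903/162713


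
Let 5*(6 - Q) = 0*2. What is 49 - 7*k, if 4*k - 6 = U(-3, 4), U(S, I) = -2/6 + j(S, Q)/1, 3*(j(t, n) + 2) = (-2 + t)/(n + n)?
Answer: 6167/144 ≈ 42.826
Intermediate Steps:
Q = 6 (Q = 6 - 0*2 = 6 - 1/5*0 = 6 + 0 = 6)
j(t, n) = -2 + (-2 + t)/(6*n) (j(t, n) = -2 + ((-2 + t)/(n + n))/3 = -2 + ((-2 + t)/((2*n)))/3 = -2 + ((-2 + t)*(1/(2*n)))/3 = -2 + ((-2 + t)/(2*n))/3 = -2 + (-2 + t)/(6*n))
U(S, I) = -43/18 + S/36 (U(S, I) = -2/6 + ((1/6)*(-2 + S - 12*6)/6)/1 = -2*1/6 + ((1/6)*(1/6)*(-2 + S - 72))*1 = -1/3 + ((1/6)*(1/6)*(-74 + S))*1 = -1/3 + (-37/18 + S/36)*1 = -1/3 + (-37/18 + S/36) = -43/18 + S/36)
k = 127/144 (k = 3/2 + (-43/18 + (1/36)*(-3))/4 = 3/2 + (-43/18 - 1/12)/4 = 3/2 + (1/4)*(-89/36) = 3/2 - 89/144 = 127/144 ≈ 0.88194)
49 - 7*k = 49 - 7*127/144 = 49 - 889/144 = 6167/144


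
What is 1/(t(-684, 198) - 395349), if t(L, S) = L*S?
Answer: -1/530781 ≈ -1.8840e-6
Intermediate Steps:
1/(t(-684, 198) - 395349) = 1/(-684*198 - 395349) = 1/(-135432 - 395349) = 1/(-530781) = -1/530781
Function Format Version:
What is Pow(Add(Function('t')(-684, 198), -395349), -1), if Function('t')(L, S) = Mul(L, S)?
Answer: Rational(-1, 530781) ≈ -1.8840e-6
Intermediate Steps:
Pow(Add(Function('t')(-684, 198), -395349), -1) = Pow(Add(Mul(-684, 198), -395349), -1) = Pow(Add(-135432, -395349), -1) = Pow(-530781, -1) = Rational(-1, 530781)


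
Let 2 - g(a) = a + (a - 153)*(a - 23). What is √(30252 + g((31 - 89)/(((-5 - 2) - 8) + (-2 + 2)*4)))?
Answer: √6164261/15 ≈ 165.52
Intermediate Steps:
g(a) = 2 - a - (-153 + a)*(-23 + a) (g(a) = 2 - (a + (a - 153)*(a - 23)) = 2 - (a + (-153 + a)*(-23 + a)) = 2 + (-a - (-153 + a)*(-23 + a)) = 2 - a - (-153 + a)*(-23 + a))
√(30252 + g((31 - 89)/(((-5 - 2) - 8) + (-2 + 2)*4))) = √(30252 + (-3517 - ((31 - 89)/(((-5 - 2) - 8) + (-2 + 2)*4))² + 175*((31 - 89)/(((-5 - 2) - 8) + (-2 + 2)*4)))) = √(30252 + (-3517 - (-58/((-7 - 8) + 0*4))² + 175*(-58/((-7 - 8) + 0*4)))) = √(30252 + (-3517 - (-58/(-15 + 0))² + 175*(-58/(-15 + 0)))) = √(30252 + (-3517 - (-58/(-15))² + 175*(-58/(-15)))) = √(30252 + (-3517 - (-58*(-1/15))² + 175*(-58*(-1/15)))) = √(30252 + (-3517 - (58/15)² + 175*(58/15))) = √(30252 + (-3517 - 1*3364/225 + 2030/3)) = √(30252 + (-3517 - 3364/225 + 2030/3)) = √(30252 - 642439/225) = √(6164261/225) = √6164261/15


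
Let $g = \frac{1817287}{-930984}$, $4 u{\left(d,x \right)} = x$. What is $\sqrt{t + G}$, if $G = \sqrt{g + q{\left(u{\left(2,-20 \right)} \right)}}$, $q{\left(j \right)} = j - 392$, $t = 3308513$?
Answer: $\frac{\sqrt{179224466876292708 + 116373 i \sqrt{86446038699510}}}{232746} \approx 1818.9 + 0.0054905 i$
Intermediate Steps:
$u{\left(d,x \right)} = \frac{x}{4}$
$q{\left(j \right)} = -392 + j$
$g = - \frac{1817287}{930984}$ ($g = 1817287 \left(- \frac{1}{930984}\right) = - \frac{1817287}{930984} \approx -1.952$)
$G = \frac{i \sqrt{86446038699510}}{465492}$ ($G = \sqrt{- \frac{1817287}{930984} + \left(-392 + \frac{1}{4} \left(-20\right)\right)} = \sqrt{- \frac{1817287}{930984} - 397} = \sqrt{- \frac{371417935}{930984}} = \frac{i \sqrt{86446038699510}}{465492} \approx 19.974 i$)
$\sqrt{t + G} = \sqrt{3308513 + \frac{i \sqrt{86446038699510}}{465492}}$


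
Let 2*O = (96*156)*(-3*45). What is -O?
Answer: 1010880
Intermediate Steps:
O = -1010880 (O = ((96*156)*(-3*45))/2 = (14976*(-135))/2 = (½)*(-2021760) = -1010880)
-O = -1*(-1010880) = 1010880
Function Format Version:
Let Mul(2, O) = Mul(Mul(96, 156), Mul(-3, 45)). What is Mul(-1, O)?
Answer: 1010880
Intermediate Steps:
O = -1010880 (O = Mul(Rational(1, 2), Mul(Mul(96, 156), Mul(-3, 45))) = Mul(Rational(1, 2), Mul(14976, -135)) = Mul(Rational(1, 2), -2021760) = -1010880)
Mul(-1, O) = Mul(-1, -1010880) = 1010880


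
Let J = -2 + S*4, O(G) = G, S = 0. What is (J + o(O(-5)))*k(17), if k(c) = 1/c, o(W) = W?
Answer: -7/17 ≈ -0.41176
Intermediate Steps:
J = -2 (J = -2 + 0*4 = -2 + 0 = -2)
(J + o(O(-5)))*k(17) = (-2 - 5)/17 = -7*1/17 = -7/17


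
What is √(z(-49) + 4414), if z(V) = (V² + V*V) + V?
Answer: √9167 ≈ 95.744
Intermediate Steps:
z(V) = V + 2*V² (z(V) = (V² + V²) + V = 2*V² + V = V + 2*V²)
√(z(-49) + 4414) = √(-49*(1 + 2*(-49)) + 4414) = √(-49*(1 - 98) + 4414) = √(-49*(-97) + 4414) = √(4753 + 4414) = √9167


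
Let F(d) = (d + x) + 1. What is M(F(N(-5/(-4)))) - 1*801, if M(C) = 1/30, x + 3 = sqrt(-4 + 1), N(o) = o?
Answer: -24029/30 ≈ -800.97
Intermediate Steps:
x = -3 + I*sqrt(3) (x = -3 + sqrt(-4 + 1) = -3 + sqrt(-3) = -3 + I*sqrt(3) ≈ -3.0 + 1.732*I)
F(d) = -2 + d + I*sqrt(3) (F(d) = (d + (-3 + I*sqrt(3))) + 1 = (-3 + d + I*sqrt(3)) + 1 = -2 + d + I*sqrt(3))
M(C) = 1/30
M(F(N(-5/(-4)))) - 1*801 = 1/30 - 1*801 = 1/30 - 801 = -24029/30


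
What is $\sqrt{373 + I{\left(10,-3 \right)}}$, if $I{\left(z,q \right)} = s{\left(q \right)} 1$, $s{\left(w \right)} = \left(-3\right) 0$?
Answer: $\sqrt{373} \approx 19.313$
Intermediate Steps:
$s{\left(w \right)} = 0$
$I{\left(z,q \right)} = 0$ ($I{\left(z,q \right)} = 0 \cdot 1 = 0$)
$\sqrt{373 + I{\left(10,-3 \right)}} = \sqrt{373 + 0} = \sqrt{373}$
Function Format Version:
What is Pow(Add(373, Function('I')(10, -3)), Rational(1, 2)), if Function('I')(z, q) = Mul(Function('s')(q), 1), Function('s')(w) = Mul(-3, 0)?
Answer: Pow(373, Rational(1, 2)) ≈ 19.313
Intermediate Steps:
Function('s')(w) = 0
Function('I')(z, q) = 0 (Function('I')(z, q) = Mul(0, 1) = 0)
Pow(Add(373, Function('I')(10, -3)), Rational(1, 2)) = Pow(Add(373, 0), Rational(1, 2)) = Pow(373, Rational(1, 2))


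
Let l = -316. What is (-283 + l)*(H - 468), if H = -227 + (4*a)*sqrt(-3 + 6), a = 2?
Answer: 416305 - 4792*sqrt(3) ≈ 4.0801e+5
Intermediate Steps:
H = -227 + 8*sqrt(3) (H = -227 + (4*2)*sqrt(-3 + 6) = -227 + 8*sqrt(3) ≈ -213.14)
(-283 + l)*(H - 468) = (-283 - 316)*((-227 + 8*sqrt(3)) - 468) = -599*(-695 + 8*sqrt(3)) = 416305 - 4792*sqrt(3)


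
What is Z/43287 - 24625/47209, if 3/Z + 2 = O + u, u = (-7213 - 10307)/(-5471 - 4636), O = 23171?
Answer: -27736602484842004/53174305551892861 ≈ -0.52162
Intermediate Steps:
u = 5840/3369 (u = -17520/(-10107) = -17520*(-1/10107) = 5840/3369 ≈ 1.7335)
Z = 10107/78062201 (Z = 3/(-2 + (23171 + 5840/3369)) = 3/(-2 + 78068939/3369) = 3/(78062201/3369) = 3*(3369/78062201) = 10107/78062201 ≈ 0.00012947)
Z/43287 - 24625/47209 = (10107/78062201)/43287 - 24625/47209 = (10107/78062201)*(1/43287) - 24625*1/47209 = 3369/1126359498229 - 24625/47209 = -27736602484842004/53174305551892861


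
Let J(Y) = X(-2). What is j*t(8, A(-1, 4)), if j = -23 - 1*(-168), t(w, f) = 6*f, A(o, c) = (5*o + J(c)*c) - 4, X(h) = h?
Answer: -14790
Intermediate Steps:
J(Y) = -2
A(o, c) = -4 - 2*c + 5*o (A(o, c) = (5*o - 2*c) - 4 = (-2*c + 5*o) - 4 = -4 - 2*c + 5*o)
j = 145 (j = -23 + 168 = 145)
j*t(8, A(-1, 4)) = 145*(6*(-4 - 2*4 + 5*(-1))) = 145*(6*(-4 - 8 - 5)) = 145*(6*(-17)) = 145*(-102) = -14790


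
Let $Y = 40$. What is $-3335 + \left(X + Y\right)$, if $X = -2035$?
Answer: $-5330$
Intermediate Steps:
$-3335 + \left(X + Y\right) = -3335 + \left(-2035 + 40\right) = -3335 - 1995 = -5330$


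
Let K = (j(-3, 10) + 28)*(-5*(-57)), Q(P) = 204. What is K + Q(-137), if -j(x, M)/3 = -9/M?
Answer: 17907/2 ≈ 8953.5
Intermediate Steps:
j(x, M) = 27/M (j(x, M) = -(-27)/M = 27/M)
K = 17499/2 (K = (27/10 + 28)*(-5*(-57)) = (27*(1/10) + 28)*285 = (27/10 + 28)*285 = (307/10)*285 = 17499/2 ≈ 8749.5)
K + Q(-137) = 17499/2 + 204 = 17907/2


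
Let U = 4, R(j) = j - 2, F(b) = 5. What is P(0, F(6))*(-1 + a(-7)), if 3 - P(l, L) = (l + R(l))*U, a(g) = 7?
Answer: 66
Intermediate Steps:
R(j) = -2 + j
P(l, L) = 11 - 8*l (P(l, L) = 3 - (l + (-2 + l))*4 = 3 - (-2 + 2*l)*4 = 3 - (-8 + 8*l) = 3 + (8 - 8*l) = 11 - 8*l)
P(0, F(6))*(-1 + a(-7)) = (11 - 8*0)*(-1 + 7) = (11 + 0)*6 = 11*6 = 66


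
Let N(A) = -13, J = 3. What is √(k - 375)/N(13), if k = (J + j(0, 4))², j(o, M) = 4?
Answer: -I*√326/13 ≈ -1.3889*I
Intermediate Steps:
k = 49 (k = (3 + 4)² = 7² = 49)
√(k - 375)/N(13) = √(49 - 375)/(-13) = √(-326)*(-1/13) = (I*√326)*(-1/13) = -I*√326/13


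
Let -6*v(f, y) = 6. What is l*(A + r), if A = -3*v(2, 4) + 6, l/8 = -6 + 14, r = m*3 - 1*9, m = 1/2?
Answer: 96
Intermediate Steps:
m = ½ (m = 1*(½) = ½ ≈ 0.50000)
v(f, y) = -1 (v(f, y) = -⅙*6 = -1)
r = -15/2 (r = (½)*3 - 1*9 = 3/2 - 9 = -15/2 ≈ -7.5000)
l = 64 (l = 8*(-6 + 14) = 8*8 = 64)
A = 9 (A = -3*(-1) + 6 = 3 + 6 = 9)
l*(A + r) = 64*(9 - 15/2) = 64*(3/2) = 96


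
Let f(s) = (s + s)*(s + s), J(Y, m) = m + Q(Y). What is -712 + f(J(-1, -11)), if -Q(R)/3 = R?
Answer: -456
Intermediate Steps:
Q(R) = -3*R
J(Y, m) = m - 3*Y
f(s) = 4*s² (f(s) = (2*s)*(2*s) = 4*s²)
-712 + f(J(-1, -11)) = -712 + 4*(-11 - 3*(-1))² = -712 + 4*(-11 + 3)² = -712 + 4*(-8)² = -712 + 4*64 = -712 + 256 = -456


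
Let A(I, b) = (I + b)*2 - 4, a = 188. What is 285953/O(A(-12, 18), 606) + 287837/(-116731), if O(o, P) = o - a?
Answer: -33431390303/21011580 ≈ -1591.1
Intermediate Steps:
A(I, b) = -4 + 2*I + 2*b (A(I, b) = (2*I + 2*b) - 4 = -4 + 2*I + 2*b)
O(o, P) = -188 + o (O(o, P) = o - 1*188 = o - 188 = -188 + o)
285953/O(A(-12, 18), 606) + 287837/(-116731) = 285953/(-188 + (-4 + 2*(-12) + 2*18)) + 287837/(-116731) = 285953/(-188 + (-4 - 24 + 36)) + 287837*(-1/116731) = 285953/(-188 + 8) - 287837/116731 = 285953/(-180) - 287837/116731 = 285953*(-1/180) - 287837/116731 = -285953/180 - 287837/116731 = -33431390303/21011580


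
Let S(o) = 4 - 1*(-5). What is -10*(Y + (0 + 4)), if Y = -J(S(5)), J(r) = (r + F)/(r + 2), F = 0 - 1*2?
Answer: -370/11 ≈ -33.636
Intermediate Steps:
S(o) = 9 (S(o) = 4 + 5 = 9)
F = -2 (F = 0 - 2 = -2)
J(r) = (-2 + r)/(2 + r) (J(r) = (r - 2)/(r + 2) = (-2 + r)/(2 + r))
Y = -7/11 (Y = -(-2 + 9)/(2 + 9) = -7/11 ≈ -0.63636)
-10*(Y + (0 + 4)) = -10*(-7/11 + (0 + 4)) = -10*(-7/11 + 4) = -10*37/11 = -370/11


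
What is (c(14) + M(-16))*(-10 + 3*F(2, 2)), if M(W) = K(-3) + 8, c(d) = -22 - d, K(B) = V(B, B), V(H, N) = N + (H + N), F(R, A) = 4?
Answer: -74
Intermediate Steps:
V(H, N) = H + 2*N
K(B) = 3*B (K(B) = B + 2*B = 3*B)
M(W) = -1 (M(W) = 3*(-3) + 8 = -9 + 8 = -1)
(c(14) + M(-16))*(-10 + 3*F(2, 2)) = ((-22 - 1*14) - 1)*(-10 + 3*4) = ((-22 - 14) - 1)*(-10 + 12) = (-36 - 1)*2 = -37*2 = -74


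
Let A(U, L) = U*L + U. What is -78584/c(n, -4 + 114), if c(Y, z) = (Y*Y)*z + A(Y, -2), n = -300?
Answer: -19646/2475075 ≈ -0.0079375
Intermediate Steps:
A(U, L) = U + L*U (A(U, L) = L*U + U = U + L*U)
c(Y, z) = -Y + z*Y² (c(Y, z) = (Y*Y)*z + Y*(1 - 2) = Y²*z + Y*(-1) = z*Y² - Y = -Y + z*Y²)
-78584/c(n, -4 + 114) = -78584*(-1/(300*(-1 - 300*(-4 + 114)))) = -78584*(-1/(300*(-1 - 300*110))) = -78584*(-1/(300*(-1 - 33000))) = -78584/((-300*(-33001))) = -78584/9900300 = -78584*1/9900300 = -19646/2475075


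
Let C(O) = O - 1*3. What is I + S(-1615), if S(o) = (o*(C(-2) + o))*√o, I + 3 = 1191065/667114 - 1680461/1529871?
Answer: -337239763403/145799766042 + 2616300*I*√1615 ≈ -2.313 + 1.0514e+8*I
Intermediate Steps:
C(O) = -3 + O (C(O) = O - 3 = -3 + O)
I = -337239763403/145799766042 (I = -3 + (1191065/667114 - 1680461/1529871) = -3 + 100159534723/145799766042 = -337239763403/145799766042 ≈ -2.3130)
S(o) = o^(3/2)*(-5 + o) (S(o) = (o*((-3 - 2) + o))*√o = (o*(-5 + o))*√o = o^(3/2)*(-5 + o))
I + S(-1615) = -337239763403/145799766042 + (-1615)^(3/2)*(-5 - 1615) = -337239763403/145799766042 - 1615*I*√1615*(-1620) = -337239763403/145799766042 + 2616300*I*√1615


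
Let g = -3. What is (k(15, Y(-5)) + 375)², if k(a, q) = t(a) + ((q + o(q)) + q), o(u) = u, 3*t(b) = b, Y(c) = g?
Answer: 137641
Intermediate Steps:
Y(c) = -3
t(b) = b/3
k(a, q) = 3*q + a/3 (k(a, q) = a/3 + ((q + q) + q) = a/3 + (2*q + q) = a/3 + 3*q = 3*q + a/3)
(k(15, Y(-5)) + 375)² = ((3*(-3) + (⅓)*15) + 375)² = ((-9 + 5) + 375)² = (-4 + 375)² = 371² = 137641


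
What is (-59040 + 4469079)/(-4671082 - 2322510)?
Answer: -4410039/6993592 ≈ -0.63058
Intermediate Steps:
(-59040 + 4469079)/(-4671082 - 2322510) = 4410039/(-6993592) = 4410039*(-1/6993592) = -4410039/6993592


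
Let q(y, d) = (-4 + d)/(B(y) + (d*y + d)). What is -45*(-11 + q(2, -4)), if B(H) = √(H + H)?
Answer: 459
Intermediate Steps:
B(H) = √2*√H (B(H) = √(2*H) = √2*√H)
q(y, d) = (-4 + d)/(d + d*y + √2*√y) (q(y, d) = (-4 + d)/(√2*√y + (d*y + d)) = (-4 + d)/(√2*√y + (d + d*y)) = (-4 + d)/(d + d*y + √2*√y))
-45*(-11 + q(2, -4)) = -45*(-11 + (-4 - 4)/(-4 - 4*2 + √2*√2)) = -45*(-11 - 8/(-4 - 8 + 2)) = -45*(-11 - 8/(-10)) = -45*(-11 - ⅒*(-8)) = -45*(-11 + ⅘) = -45*(-51/5) = 459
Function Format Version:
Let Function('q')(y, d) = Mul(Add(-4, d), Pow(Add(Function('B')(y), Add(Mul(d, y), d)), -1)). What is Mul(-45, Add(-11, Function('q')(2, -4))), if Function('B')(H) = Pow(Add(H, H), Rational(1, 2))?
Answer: 459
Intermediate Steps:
Function('B')(H) = Mul(Pow(2, Rational(1, 2)), Pow(H, Rational(1, 2))) (Function('B')(H) = Pow(Mul(2, H), Rational(1, 2)) = Mul(Pow(2, Rational(1, 2)), Pow(H, Rational(1, 2))))
Function('q')(y, d) = Mul(Pow(Add(d, Mul(d, y), Mul(Pow(2, Rational(1, 2)), Pow(y, Rational(1, 2)))), -1), Add(-4, d)) (Function('q')(y, d) = Mul(Add(-4, d), Pow(Add(Mul(Pow(2, Rational(1, 2)), Pow(y, Rational(1, 2))), Add(Mul(d, y), d)), -1)) = Mul(Add(-4, d), Pow(Add(Mul(Pow(2, Rational(1, 2)), Pow(y, Rational(1, 2))), Add(d, Mul(d, y))), -1)) = Mul(Add(-4, d), Pow(Add(d, Mul(d, y), Mul(Pow(2, Rational(1, 2)), Pow(y, Rational(1, 2)))), -1)) = Mul(Pow(Add(d, Mul(d, y), Mul(Pow(2, Rational(1, 2)), Pow(y, Rational(1, 2)))), -1), Add(-4, d)))
Mul(-45, Add(-11, Function('q')(2, -4))) = Mul(-45, Add(-11, Mul(Pow(Add(-4, Mul(-4, 2), Mul(Pow(2, Rational(1, 2)), Pow(2, Rational(1, 2)))), -1), Add(-4, -4)))) = Mul(-45, Add(-11, Mul(Pow(Add(-4, -8, 2), -1), -8))) = Mul(-45, Add(-11, Mul(Pow(-10, -1), -8))) = Mul(-45, Add(-11, Mul(Rational(-1, 10), -8))) = Mul(-45, Add(-11, Rational(4, 5))) = Mul(-45, Rational(-51, 5)) = 459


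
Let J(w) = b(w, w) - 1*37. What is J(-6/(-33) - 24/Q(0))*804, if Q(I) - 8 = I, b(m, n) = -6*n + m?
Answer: -202608/11 ≈ -18419.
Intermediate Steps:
b(m, n) = m - 6*n
Q(I) = 8 + I
J(w) = -37 - 5*w (J(w) = (w - 6*w) - 1*37 = -5*w - 37 = -37 - 5*w)
J(-6/(-33) - 24/Q(0))*804 = (-37 - 5*(-6/(-33) - 24/(8 + 0)))*804 = (-37 - 5*(-6*(-1/33) - 24/8))*804 = (-37 - 5*(2/11 - 24*⅛))*804 = (-37 - 5*(2/11 - 3))*804 = (-37 - 5*(-31/11))*804 = (-37 + 155/11)*804 = -252/11*804 = -202608/11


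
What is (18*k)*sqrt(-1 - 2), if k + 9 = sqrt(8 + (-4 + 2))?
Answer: 18*I*sqrt(3)*(-9 + sqrt(6)) ≈ -204.22*I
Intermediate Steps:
k = -9 + sqrt(6) (k = -9 + sqrt(8 + (-4 + 2)) = -9 + sqrt(8 - 2) = -9 + sqrt(6) ≈ -6.5505)
(18*k)*sqrt(-1 - 2) = (18*(-9 + sqrt(6)))*sqrt(-1 - 2) = (-162 + 18*sqrt(6))*sqrt(-3) = (-162 + 18*sqrt(6))*(I*sqrt(3)) = I*sqrt(3)*(-162 + 18*sqrt(6))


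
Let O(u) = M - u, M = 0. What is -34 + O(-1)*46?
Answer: 12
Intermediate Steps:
O(u) = -u (O(u) = 0 - u = -u)
-34 + O(-1)*46 = -34 - 1*(-1)*46 = -34 + 1*46 = -34 + 46 = 12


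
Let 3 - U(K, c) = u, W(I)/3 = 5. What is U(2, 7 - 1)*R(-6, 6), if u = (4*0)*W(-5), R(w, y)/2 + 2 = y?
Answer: 24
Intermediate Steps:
R(w, y) = -4 + 2*y
W(I) = 15 (W(I) = 3*5 = 15)
u = 0 (u = (4*0)*15 = 0*15 = 0)
U(K, c) = 3 (U(K, c) = 3 - 1*0 = 3 + 0 = 3)
U(2, 7 - 1)*R(-6, 6) = 3*(-4 + 2*6) = 3*(-4 + 12) = 3*8 = 24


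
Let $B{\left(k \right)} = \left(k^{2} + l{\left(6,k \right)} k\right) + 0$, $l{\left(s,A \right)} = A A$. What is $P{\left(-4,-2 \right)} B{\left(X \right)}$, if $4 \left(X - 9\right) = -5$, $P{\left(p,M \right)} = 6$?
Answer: $\frac{100905}{32} \approx 3153.3$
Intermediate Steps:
$l{\left(s,A \right)} = A^{2}$
$X = \frac{31}{4}$ ($X = 9 + \frac{1}{4} \left(-5\right) = 9 - \frac{5}{4} = \frac{31}{4} \approx 7.75$)
$B{\left(k \right)} = k^{2} + k^{3}$ ($B{\left(k \right)} = \left(k^{2} + k^{2} k\right) + 0 = \left(k^{2} + k^{3}\right) + 0 = k^{2} + k^{3}$)
$P{\left(-4,-2 \right)} B{\left(X \right)} = 6 \left(\frac{31}{4}\right)^{2} \left(1 + \frac{31}{4}\right) = 6 \cdot \frac{961}{16} \cdot \frac{35}{4} = 6 \cdot \frac{33635}{64} = \frac{100905}{32}$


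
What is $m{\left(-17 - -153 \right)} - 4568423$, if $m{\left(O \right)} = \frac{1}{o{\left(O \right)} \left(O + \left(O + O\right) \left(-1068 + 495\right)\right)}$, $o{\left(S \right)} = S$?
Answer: $- \frac{96749696820161}{21177920} \approx -4.5684 \cdot 10^{6}$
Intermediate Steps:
$m{\left(O \right)} = - \frac{1}{1145 O^{2}}$ ($m{\left(O \right)} = \frac{1}{O \left(O + \left(O + O\right) \left(-1068 + 495\right)\right)} = \frac{1}{O \left(O + 2 O \left(-573\right)\right)} = \frac{1}{O \left(O - 1146 O\right)} = \frac{1}{O \left(- 1145 O\right)} = \frac{1}{\left(-1145\right) O^{2}} = - \frac{1}{1145 O^{2}}$)
$m{\left(-17 - -153 \right)} - 4568423 = - \frac{1}{1145 \left(-17 - -153\right)^{2}} - 4568423 = - \frac{1}{1145 \left(-17 + 153\right)^{2}} - 4568423 = - \frac{1}{1145 \cdot 18496} - 4568423 = \left(- \frac{1}{1145}\right) \frac{1}{18496} - 4568423 = - \frac{1}{21177920} - 4568423 = - \frac{96749696820161}{21177920}$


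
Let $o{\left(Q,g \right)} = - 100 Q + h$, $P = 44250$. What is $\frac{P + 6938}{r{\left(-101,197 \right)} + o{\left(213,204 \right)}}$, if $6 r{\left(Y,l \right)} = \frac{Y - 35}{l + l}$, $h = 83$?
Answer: $- \frac{30252108}{12539281} \approx -2.4126$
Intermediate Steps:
$r{\left(Y,l \right)} = \frac{-35 + Y}{12 l}$ ($r{\left(Y,l \right)} = \frac{\left(Y - 35\right) \frac{1}{l + l}}{6} = \frac{\left(-35 + Y\right) \frac{1}{2 l}}{6} = \frac{\frac{1}{2} \frac{1}{l} \left(-35 + Y\right)}{6} = \frac{-35 + Y}{12 l}$)
$o{\left(Q,g \right)} = 83 - 100 Q$ ($o{\left(Q,g \right)} = - 100 Q + 83 = 83 - 100 Q$)
$\frac{P + 6938}{r{\left(-101,197 \right)} + o{\left(213,204 \right)}} = \frac{44250 + 6938}{\frac{-35 - 101}{12 \cdot 197} + \left(83 - 21300\right)} = \frac{51188}{\frac{1}{12} \cdot \frac{1}{197} \left(-136\right) + \left(83 - 21300\right)} = \frac{51188}{- \frac{34}{591} - 21217} = \frac{51188}{- \frac{12539281}{591}} = 51188 \left(- \frac{591}{12539281}\right) = - \frac{30252108}{12539281}$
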